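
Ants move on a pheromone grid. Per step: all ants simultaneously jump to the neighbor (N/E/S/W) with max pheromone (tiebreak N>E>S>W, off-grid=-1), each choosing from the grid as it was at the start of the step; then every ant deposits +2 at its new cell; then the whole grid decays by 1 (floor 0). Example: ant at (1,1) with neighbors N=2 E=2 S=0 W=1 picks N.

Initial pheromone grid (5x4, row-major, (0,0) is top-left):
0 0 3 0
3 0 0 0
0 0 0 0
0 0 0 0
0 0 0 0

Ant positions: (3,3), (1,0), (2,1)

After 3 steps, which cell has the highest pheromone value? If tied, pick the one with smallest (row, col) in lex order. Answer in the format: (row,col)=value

Step 1: ant0:(3,3)->N->(2,3) | ant1:(1,0)->N->(0,0) | ant2:(2,1)->N->(1,1)
  grid max=2 at (0,2)
Step 2: ant0:(2,3)->N->(1,3) | ant1:(0,0)->S->(1,0) | ant2:(1,1)->W->(1,0)
  grid max=5 at (1,0)
Step 3: ant0:(1,3)->N->(0,3) | ant1:(1,0)->N->(0,0) | ant2:(1,0)->N->(0,0)
  grid max=4 at (1,0)
Final grid:
  3 0 0 1
  4 0 0 0
  0 0 0 0
  0 0 0 0
  0 0 0 0
Max pheromone 4 at (1,0)

Answer: (1,0)=4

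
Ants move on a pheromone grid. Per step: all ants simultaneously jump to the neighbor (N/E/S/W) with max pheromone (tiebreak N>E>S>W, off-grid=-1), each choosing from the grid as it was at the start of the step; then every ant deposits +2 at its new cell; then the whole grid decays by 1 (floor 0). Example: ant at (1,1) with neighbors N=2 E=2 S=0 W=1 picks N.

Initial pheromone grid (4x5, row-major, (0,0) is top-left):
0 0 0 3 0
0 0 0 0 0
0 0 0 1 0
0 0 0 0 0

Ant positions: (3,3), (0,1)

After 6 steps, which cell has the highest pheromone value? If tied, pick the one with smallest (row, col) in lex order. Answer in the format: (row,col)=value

Answer: (0,3)=7

Derivation:
Step 1: ant0:(3,3)->N->(2,3) | ant1:(0,1)->E->(0,2)
  grid max=2 at (0,3)
Step 2: ant0:(2,3)->N->(1,3) | ant1:(0,2)->E->(0,3)
  grid max=3 at (0,3)
Step 3: ant0:(1,3)->N->(0,3) | ant1:(0,3)->S->(1,3)
  grid max=4 at (0,3)
Step 4: ant0:(0,3)->S->(1,3) | ant1:(1,3)->N->(0,3)
  grid max=5 at (0,3)
Step 5: ant0:(1,3)->N->(0,3) | ant1:(0,3)->S->(1,3)
  grid max=6 at (0,3)
Step 6: ant0:(0,3)->S->(1,3) | ant1:(1,3)->N->(0,3)
  grid max=7 at (0,3)
Final grid:
  0 0 0 7 0
  0 0 0 5 0
  0 0 0 0 0
  0 0 0 0 0
Max pheromone 7 at (0,3)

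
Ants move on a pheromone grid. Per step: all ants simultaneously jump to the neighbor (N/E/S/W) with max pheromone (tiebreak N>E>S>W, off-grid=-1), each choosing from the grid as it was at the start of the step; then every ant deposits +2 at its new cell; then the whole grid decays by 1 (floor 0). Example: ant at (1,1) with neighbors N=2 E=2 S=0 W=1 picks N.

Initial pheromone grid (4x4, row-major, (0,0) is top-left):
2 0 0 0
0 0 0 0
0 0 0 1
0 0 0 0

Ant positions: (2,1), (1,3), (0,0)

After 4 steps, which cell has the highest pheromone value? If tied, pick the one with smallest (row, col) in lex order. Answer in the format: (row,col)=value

Step 1: ant0:(2,1)->N->(1,1) | ant1:(1,3)->S->(2,3) | ant2:(0,0)->E->(0,1)
  grid max=2 at (2,3)
Step 2: ant0:(1,1)->N->(0,1) | ant1:(2,3)->N->(1,3) | ant2:(0,1)->S->(1,1)
  grid max=2 at (0,1)
Step 3: ant0:(0,1)->S->(1,1) | ant1:(1,3)->S->(2,3) | ant2:(1,1)->N->(0,1)
  grid max=3 at (0,1)
Step 4: ant0:(1,1)->N->(0,1) | ant1:(2,3)->N->(1,3) | ant2:(0,1)->S->(1,1)
  grid max=4 at (0,1)
Final grid:
  0 4 0 0
  0 4 0 1
  0 0 0 1
  0 0 0 0
Max pheromone 4 at (0,1)

Answer: (0,1)=4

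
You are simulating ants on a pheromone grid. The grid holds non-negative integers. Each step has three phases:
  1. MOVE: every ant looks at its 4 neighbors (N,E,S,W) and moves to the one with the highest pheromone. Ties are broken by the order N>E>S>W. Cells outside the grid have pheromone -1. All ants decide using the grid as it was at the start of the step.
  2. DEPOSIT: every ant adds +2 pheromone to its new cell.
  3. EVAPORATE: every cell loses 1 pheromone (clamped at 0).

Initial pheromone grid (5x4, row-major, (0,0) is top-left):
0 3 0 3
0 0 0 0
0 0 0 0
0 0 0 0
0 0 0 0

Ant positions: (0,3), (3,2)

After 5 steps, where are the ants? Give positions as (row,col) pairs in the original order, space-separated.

Step 1: ant0:(0,3)->S->(1,3) | ant1:(3,2)->N->(2,2)
  grid max=2 at (0,1)
Step 2: ant0:(1,3)->N->(0,3) | ant1:(2,2)->N->(1,2)
  grid max=3 at (0,3)
Step 3: ant0:(0,3)->S->(1,3) | ant1:(1,2)->N->(0,2)
  grid max=2 at (0,3)
Step 4: ant0:(1,3)->N->(0,3) | ant1:(0,2)->E->(0,3)
  grid max=5 at (0,3)
Step 5: ant0:(0,3)->S->(1,3) | ant1:(0,3)->S->(1,3)
  grid max=4 at (0,3)

(1,3) (1,3)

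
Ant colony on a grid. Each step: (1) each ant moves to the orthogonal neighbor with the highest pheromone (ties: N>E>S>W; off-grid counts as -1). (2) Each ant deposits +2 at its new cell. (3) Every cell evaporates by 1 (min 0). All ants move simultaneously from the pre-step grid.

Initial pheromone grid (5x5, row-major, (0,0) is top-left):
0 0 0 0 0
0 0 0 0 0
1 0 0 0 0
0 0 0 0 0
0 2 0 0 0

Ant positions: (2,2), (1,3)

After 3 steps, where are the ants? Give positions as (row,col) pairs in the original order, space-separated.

Step 1: ant0:(2,2)->N->(1,2) | ant1:(1,3)->N->(0,3)
  grid max=1 at (0,3)
Step 2: ant0:(1,2)->N->(0,2) | ant1:(0,3)->E->(0,4)
  grid max=1 at (0,2)
Step 3: ant0:(0,2)->E->(0,3) | ant1:(0,4)->S->(1,4)
  grid max=1 at (0,3)

(0,3) (1,4)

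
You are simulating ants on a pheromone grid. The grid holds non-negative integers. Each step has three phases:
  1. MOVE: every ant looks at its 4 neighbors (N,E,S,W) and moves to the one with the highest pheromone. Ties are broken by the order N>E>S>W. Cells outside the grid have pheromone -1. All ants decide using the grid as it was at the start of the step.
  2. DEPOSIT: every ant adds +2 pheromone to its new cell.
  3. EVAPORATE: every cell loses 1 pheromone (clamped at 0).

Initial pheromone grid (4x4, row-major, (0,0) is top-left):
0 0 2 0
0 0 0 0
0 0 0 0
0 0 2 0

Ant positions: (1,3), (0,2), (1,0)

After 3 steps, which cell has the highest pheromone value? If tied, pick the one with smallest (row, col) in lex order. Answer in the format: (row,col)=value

Step 1: ant0:(1,3)->N->(0,3) | ant1:(0,2)->E->(0,3) | ant2:(1,0)->N->(0,0)
  grid max=3 at (0,3)
Step 2: ant0:(0,3)->W->(0,2) | ant1:(0,3)->W->(0,2) | ant2:(0,0)->E->(0,1)
  grid max=4 at (0,2)
Step 3: ant0:(0,2)->E->(0,3) | ant1:(0,2)->E->(0,3) | ant2:(0,1)->E->(0,2)
  grid max=5 at (0,2)
Final grid:
  0 0 5 5
  0 0 0 0
  0 0 0 0
  0 0 0 0
Max pheromone 5 at (0,2)

Answer: (0,2)=5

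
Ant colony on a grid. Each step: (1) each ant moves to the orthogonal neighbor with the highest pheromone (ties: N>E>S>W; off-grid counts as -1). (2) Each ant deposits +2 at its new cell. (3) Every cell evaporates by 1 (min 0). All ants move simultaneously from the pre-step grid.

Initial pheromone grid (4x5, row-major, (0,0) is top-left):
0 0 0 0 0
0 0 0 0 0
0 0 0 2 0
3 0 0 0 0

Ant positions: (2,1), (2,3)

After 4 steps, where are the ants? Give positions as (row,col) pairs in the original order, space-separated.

Step 1: ant0:(2,1)->N->(1,1) | ant1:(2,3)->N->(1,3)
  grid max=2 at (3,0)
Step 2: ant0:(1,1)->N->(0,1) | ant1:(1,3)->S->(2,3)
  grid max=2 at (2,3)
Step 3: ant0:(0,1)->E->(0,2) | ant1:(2,3)->N->(1,3)
  grid max=1 at (0,2)
Step 4: ant0:(0,2)->E->(0,3) | ant1:(1,3)->S->(2,3)
  grid max=2 at (2,3)

(0,3) (2,3)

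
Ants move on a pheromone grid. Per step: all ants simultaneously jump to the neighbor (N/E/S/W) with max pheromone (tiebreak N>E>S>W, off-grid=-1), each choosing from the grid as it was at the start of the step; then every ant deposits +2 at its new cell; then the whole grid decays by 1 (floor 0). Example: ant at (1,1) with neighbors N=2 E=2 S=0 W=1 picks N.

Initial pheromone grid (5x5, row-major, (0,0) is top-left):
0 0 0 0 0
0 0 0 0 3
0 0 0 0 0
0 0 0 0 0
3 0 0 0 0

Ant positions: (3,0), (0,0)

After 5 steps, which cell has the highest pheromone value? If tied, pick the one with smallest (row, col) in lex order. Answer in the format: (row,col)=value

Answer: (4,0)=4

Derivation:
Step 1: ant0:(3,0)->S->(4,0) | ant1:(0,0)->E->(0,1)
  grid max=4 at (4,0)
Step 2: ant0:(4,0)->N->(3,0) | ant1:(0,1)->E->(0,2)
  grid max=3 at (4,0)
Step 3: ant0:(3,0)->S->(4,0) | ant1:(0,2)->E->(0,3)
  grid max=4 at (4,0)
Step 4: ant0:(4,0)->N->(3,0) | ant1:(0,3)->E->(0,4)
  grid max=3 at (4,0)
Step 5: ant0:(3,0)->S->(4,0) | ant1:(0,4)->S->(1,4)
  grid max=4 at (4,0)
Final grid:
  0 0 0 0 0
  0 0 0 0 1
  0 0 0 0 0
  0 0 0 0 0
  4 0 0 0 0
Max pheromone 4 at (4,0)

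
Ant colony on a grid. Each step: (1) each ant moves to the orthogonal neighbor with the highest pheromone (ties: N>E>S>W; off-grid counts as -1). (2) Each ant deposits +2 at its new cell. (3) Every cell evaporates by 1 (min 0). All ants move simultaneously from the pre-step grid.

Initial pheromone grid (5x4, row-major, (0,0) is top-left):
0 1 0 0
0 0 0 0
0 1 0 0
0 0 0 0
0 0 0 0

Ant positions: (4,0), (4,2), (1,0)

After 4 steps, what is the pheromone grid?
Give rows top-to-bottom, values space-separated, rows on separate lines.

After step 1: ants at (3,0),(3,2),(0,0)
  1 0 0 0
  0 0 0 0
  0 0 0 0
  1 0 1 0
  0 0 0 0
After step 2: ants at (2,0),(2,2),(0,1)
  0 1 0 0
  0 0 0 0
  1 0 1 0
  0 0 0 0
  0 0 0 0
After step 3: ants at (1,0),(1,2),(0,2)
  0 0 1 0
  1 0 1 0
  0 0 0 0
  0 0 0 0
  0 0 0 0
After step 4: ants at (0,0),(0,2),(1,2)
  1 0 2 0
  0 0 2 0
  0 0 0 0
  0 0 0 0
  0 0 0 0

1 0 2 0
0 0 2 0
0 0 0 0
0 0 0 0
0 0 0 0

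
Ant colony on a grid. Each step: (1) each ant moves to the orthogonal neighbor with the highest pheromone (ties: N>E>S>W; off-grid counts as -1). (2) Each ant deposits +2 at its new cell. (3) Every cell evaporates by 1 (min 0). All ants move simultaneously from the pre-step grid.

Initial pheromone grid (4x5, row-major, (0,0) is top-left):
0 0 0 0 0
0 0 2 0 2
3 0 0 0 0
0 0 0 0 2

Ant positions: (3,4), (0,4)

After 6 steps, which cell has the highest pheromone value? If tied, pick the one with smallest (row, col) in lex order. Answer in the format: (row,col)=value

Step 1: ant0:(3,4)->N->(2,4) | ant1:(0,4)->S->(1,4)
  grid max=3 at (1,4)
Step 2: ant0:(2,4)->N->(1,4) | ant1:(1,4)->S->(2,4)
  grid max=4 at (1,4)
Step 3: ant0:(1,4)->S->(2,4) | ant1:(2,4)->N->(1,4)
  grid max=5 at (1,4)
Step 4: ant0:(2,4)->N->(1,4) | ant1:(1,4)->S->(2,4)
  grid max=6 at (1,4)
Step 5: ant0:(1,4)->S->(2,4) | ant1:(2,4)->N->(1,4)
  grid max=7 at (1,4)
Step 6: ant0:(2,4)->N->(1,4) | ant1:(1,4)->S->(2,4)
  grid max=8 at (1,4)
Final grid:
  0 0 0 0 0
  0 0 0 0 8
  0 0 0 0 6
  0 0 0 0 0
Max pheromone 8 at (1,4)

Answer: (1,4)=8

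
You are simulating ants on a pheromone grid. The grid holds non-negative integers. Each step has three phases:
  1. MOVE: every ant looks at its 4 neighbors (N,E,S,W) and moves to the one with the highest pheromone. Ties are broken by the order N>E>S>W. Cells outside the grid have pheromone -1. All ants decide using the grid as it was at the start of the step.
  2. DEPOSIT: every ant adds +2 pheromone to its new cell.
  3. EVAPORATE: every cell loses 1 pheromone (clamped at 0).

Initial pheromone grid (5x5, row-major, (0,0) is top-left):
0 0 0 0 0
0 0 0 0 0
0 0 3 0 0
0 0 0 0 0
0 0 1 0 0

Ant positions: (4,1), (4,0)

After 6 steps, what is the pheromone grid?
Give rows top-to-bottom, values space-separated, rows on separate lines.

After step 1: ants at (4,2),(3,0)
  0 0 0 0 0
  0 0 0 0 0
  0 0 2 0 0
  1 0 0 0 0
  0 0 2 0 0
After step 2: ants at (3,2),(2,0)
  0 0 0 0 0
  0 0 0 0 0
  1 0 1 0 0
  0 0 1 0 0
  0 0 1 0 0
After step 3: ants at (2,2),(1,0)
  0 0 0 0 0
  1 0 0 0 0
  0 0 2 0 0
  0 0 0 0 0
  0 0 0 0 0
After step 4: ants at (1,2),(0,0)
  1 0 0 0 0
  0 0 1 0 0
  0 0 1 0 0
  0 0 0 0 0
  0 0 0 0 0
After step 5: ants at (2,2),(0,1)
  0 1 0 0 0
  0 0 0 0 0
  0 0 2 0 0
  0 0 0 0 0
  0 0 0 0 0
After step 6: ants at (1,2),(0,2)
  0 0 1 0 0
  0 0 1 0 0
  0 0 1 0 0
  0 0 0 0 0
  0 0 0 0 0

0 0 1 0 0
0 0 1 0 0
0 0 1 0 0
0 0 0 0 0
0 0 0 0 0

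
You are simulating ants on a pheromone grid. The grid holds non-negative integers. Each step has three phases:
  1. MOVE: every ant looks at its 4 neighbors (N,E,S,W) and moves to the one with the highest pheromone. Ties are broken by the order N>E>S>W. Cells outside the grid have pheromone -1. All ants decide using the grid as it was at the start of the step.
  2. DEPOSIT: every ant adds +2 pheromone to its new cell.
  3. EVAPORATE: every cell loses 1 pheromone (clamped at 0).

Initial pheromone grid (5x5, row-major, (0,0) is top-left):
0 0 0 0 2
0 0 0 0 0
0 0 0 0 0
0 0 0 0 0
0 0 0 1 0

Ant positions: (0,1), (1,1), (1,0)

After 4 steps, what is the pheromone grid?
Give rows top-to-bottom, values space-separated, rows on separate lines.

After step 1: ants at (0,2),(0,1),(0,0)
  1 1 1 0 1
  0 0 0 0 0
  0 0 0 0 0
  0 0 0 0 0
  0 0 0 0 0
After step 2: ants at (0,1),(0,2),(0,1)
  0 4 2 0 0
  0 0 0 0 0
  0 0 0 0 0
  0 0 0 0 0
  0 0 0 0 0
After step 3: ants at (0,2),(0,1),(0,2)
  0 5 5 0 0
  0 0 0 0 0
  0 0 0 0 0
  0 0 0 0 0
  0 0 0 0 0
After step 4: ants at (0,1),(0,2),(0,1)
  0 8 6 0 0
  0 0 0 0 0
  0 0 0 0 0
  0 0 0 0 0
  0 0 0 0 0

0 8 6 0 0
0 0 0 0 0
0 0 0 0 0
0 0 0 0 0
0 0 0 0 0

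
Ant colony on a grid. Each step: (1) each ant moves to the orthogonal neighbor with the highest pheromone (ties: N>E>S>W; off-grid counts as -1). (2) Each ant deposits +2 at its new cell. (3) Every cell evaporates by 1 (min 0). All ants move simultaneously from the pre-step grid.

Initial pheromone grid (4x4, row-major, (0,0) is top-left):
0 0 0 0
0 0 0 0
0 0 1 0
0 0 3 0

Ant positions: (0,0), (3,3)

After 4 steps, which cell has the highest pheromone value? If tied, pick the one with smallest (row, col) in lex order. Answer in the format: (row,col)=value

Step 1: ant0:(0,0)->E->(0,1) | ant1:(3,3)->W->(3,2)
  grid max=4 at (3,2)
Step 2: ant0:(0,1)->E->(0,2) | ant1:(3,2)->N->(2,2)
  grid max=3 at (3,2)
Step 3: ant0:(0,2)->E->(0,3) | ant1:(2,2)->S->(3,2)
  grid max=4 at (3,2)
Step 4: ant0:(0,3)->S->(1,3) | ant1:(3,2)->N->(2,2)
  grid max=3 at (3,2)
Final grid:
  0 0 0 0
  0 0 0 1
  0 0 1 0
  0 0 3 0
Max pheromone 3 at (3,2)

Answer: (3,2)=3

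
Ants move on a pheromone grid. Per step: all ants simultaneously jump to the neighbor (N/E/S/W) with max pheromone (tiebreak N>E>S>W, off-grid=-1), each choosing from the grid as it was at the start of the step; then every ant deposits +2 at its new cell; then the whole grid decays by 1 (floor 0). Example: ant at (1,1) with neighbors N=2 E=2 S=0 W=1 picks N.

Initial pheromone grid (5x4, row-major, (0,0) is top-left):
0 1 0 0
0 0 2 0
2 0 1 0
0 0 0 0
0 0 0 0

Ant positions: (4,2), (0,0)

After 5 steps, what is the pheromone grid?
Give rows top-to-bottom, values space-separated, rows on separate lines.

After step 1: ants at (3,2),(0,1)
  0 2 0 0
  0 0 1 0
  1 0 0 0
  0 0 1 0
  0 0 0 0
After step 2: ants at (2,2),(0,2)
  0 1 1 0
  0 0 0 0
  0 0 1 0
  0 0 0 0
  0 0 0 0
After step 3: ants at (1,2),(0,1)
  0 2 0 0
  0 0 1 0
  0 0 0 0
  0 0 0 0
  0 0 0 0
After step 4: ants at (0,2),(0,2)
  0 1 3 0
  0 0 0 0
  0 0 0 0
  0 0 0 0
  0 0 0 0
After step 5: ants at (0,1),(0,1)
  0 4 2 0
  0 0 0 0
  0 0 0 0
  0 0 0 0
  0 0 0 0

0 4 2 0
0 0 0 0
0 0 0 0
0 0 0 0
0 0 0 0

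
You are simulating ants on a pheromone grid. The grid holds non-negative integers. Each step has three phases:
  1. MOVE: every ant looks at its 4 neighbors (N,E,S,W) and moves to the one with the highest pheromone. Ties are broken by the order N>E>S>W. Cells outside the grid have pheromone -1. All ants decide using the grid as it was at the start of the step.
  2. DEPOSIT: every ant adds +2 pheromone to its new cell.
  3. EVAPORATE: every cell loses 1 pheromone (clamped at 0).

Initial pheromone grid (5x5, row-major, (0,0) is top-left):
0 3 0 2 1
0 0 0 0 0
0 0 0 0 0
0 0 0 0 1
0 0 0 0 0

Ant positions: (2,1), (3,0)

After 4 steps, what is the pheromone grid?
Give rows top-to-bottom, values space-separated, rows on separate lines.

After step 1: ants at (1,1),(2,0)
  0 2 0 1 0
  0 1 0 0 0
  1 0 0 0 0
  0 0 0 0 0
  0 0 0 0 0
After step 2: ants at (0,1),(1,0)
  0 3 0 0 0
  1 0 0 0 0
  0 0 0 0 0
  0 0 0 0 0
  0 0 0 0 0
After step 3: ants at (0,2),(0,0)
  1 2 1 0 0
  0 0 0 0 0
  0 0 0 0 0
  0 0 0 0 0
  0 0 0 0 0
After step 4: ants at (0,1),(0,1)
  0 5 0 0 0
  0 0 0 0 0
  0 0 0 0 0
  0 0 0 0 0
  0 0 0 0 0

0 5 0 0 0
0 0 0 0 0
0 0 0 0 0
0 0 0 0 0
0 0 0 0 0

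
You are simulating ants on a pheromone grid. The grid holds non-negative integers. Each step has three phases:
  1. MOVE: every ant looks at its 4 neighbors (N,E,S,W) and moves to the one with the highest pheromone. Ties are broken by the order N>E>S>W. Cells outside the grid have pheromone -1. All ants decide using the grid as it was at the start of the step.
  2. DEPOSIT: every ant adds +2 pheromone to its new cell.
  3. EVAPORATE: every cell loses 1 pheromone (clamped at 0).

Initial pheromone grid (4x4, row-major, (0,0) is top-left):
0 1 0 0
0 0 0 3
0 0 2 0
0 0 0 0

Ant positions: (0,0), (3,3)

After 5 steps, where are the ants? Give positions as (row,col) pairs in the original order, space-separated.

Step 1: ant0:(0,0)->E->(0,1) | ant1:(3,3)->N->(2,3)
  grid max=2 at (0,1)
Step 2: ant0:(0,1)->E->(0,2) | ant1:(2,3)->N->(1,3)
  grid max=3 at (1,3)
Step 3: ant0:(0,2)->W->(0,1) | ant1:(1,3)->N->(0,3)
  grid max=2 at (0,1)
Step 4: ant0:(0,1)->E->(0,2) | ant1:(0,3)->S->(1,3)
  grid max=3 at (1,3)
Step 5: ant0:(0,2)->W->(0,1) | ant1:(1,3)->N->(0,3)
  grid max=2 at (0,1)

(0,1) (0,3)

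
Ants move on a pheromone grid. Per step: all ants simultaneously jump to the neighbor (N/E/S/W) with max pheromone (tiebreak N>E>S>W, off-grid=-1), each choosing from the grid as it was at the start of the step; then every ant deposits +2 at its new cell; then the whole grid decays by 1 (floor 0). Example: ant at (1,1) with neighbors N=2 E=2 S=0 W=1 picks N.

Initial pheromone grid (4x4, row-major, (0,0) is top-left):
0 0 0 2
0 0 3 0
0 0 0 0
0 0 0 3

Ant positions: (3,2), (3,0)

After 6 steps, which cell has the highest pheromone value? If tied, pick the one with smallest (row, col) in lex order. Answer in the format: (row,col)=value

Step 1: ant0:(3,2)->E->(3,3) | ant1:(3,0)->N->(2,0)
  grid max=4 at (3,3)
Step 2: ant0:(3,3)->N->(2,3) | ant1:(2,0)->N->(1,0)
  grid max=3 at (3,3)
Step 3: ant0:(2,3)->S->(3,3) | ant1:(1,0)->N->(0,0)
  grid max=4 at (3,3)
Step 4: ant0:(3,3)->N->(2,3) | ant1:(0,0)->E->(0,1)
  grid max=3 at (3,3)
Step 5: ant0:(2,3)->S->(3,3) | ant1:(0,1)->E->(0,2)
  grid max=4 at (3,3)
Step 6: ant0:(3,3)->N->(2,3) | ant1:(0,2)->E->(0,3)
  grid max=3 at (3,3)
Final grid:
  0 0 0 1
  0 0 0 0
  0 0 0 1
  0 0 0 3
Max pheromone 3 at (3,3)

Answer: (3,3)=3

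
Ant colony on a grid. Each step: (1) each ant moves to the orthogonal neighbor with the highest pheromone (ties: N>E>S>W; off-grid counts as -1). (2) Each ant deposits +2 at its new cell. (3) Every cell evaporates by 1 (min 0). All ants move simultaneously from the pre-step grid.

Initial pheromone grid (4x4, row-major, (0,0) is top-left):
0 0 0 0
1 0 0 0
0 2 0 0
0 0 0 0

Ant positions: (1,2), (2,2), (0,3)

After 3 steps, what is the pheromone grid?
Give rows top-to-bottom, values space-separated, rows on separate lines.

After step 1: ants at (0,2),(2,1),(1,3)
  0 0 1 0
  0 0 0 1
  0 3 0 0
  0 0 0 0
After step 2: ants at (0,3),(1,1),(0,3)
  0 0 0 3
  0 1 0 0
  0 2 0 0
  0 0 0 0
After step 3: ants at (1,3),(2,1),(1,3)
  0 0 0 2
  0 0 0 3
  0 3 0 0
  0 0 0 0

0 0 0 2
0 0 0 3
0 3 0 0
0 0 0 0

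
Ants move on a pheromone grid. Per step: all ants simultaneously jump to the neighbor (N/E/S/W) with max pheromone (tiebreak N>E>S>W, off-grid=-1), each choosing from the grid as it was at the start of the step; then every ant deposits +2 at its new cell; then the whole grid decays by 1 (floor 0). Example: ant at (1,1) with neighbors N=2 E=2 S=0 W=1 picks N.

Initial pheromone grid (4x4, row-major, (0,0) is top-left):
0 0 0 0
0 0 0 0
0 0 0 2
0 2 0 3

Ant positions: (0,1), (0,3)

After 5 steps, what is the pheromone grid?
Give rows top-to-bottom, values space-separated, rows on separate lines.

After step 1: ants at (0,2),(1,3)
  0 0 1 0
  0 0 0 1
  0 0 0 1
  0 1 0 2
After step 2: ants at (0,3),(2,3)
  0 0 0 1
  0 0 0 0
  0 0 0 2
  0 0 0 1
After step 3: ants at (1,3),(3,3)
  0 0 0 0
  0 0 0 1
  0 0 0 1
  0 0 0 2
After step 4: ants at (2,3),(2,3)
  0 0 0 0
  0 0 0 0
  0 0 0 4
  0 0 0 1
After step 5: ants at (3,3),(3,3)
  0 0 0 0
  0 0 0 0
  0 0 0 3
  0 0 0 4

0 0 0 0
0 0 0 0
0 0 0 3
0 0 0 4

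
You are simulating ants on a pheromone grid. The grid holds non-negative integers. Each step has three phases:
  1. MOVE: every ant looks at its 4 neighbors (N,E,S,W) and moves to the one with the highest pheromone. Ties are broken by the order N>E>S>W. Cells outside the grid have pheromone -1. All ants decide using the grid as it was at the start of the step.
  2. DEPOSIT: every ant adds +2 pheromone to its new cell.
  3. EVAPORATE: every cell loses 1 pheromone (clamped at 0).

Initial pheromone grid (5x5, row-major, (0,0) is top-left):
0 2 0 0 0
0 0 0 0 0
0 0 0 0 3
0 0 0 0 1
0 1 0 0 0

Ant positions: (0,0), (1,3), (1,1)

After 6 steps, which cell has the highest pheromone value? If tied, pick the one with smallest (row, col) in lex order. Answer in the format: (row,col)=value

Step 1: ant0:(0,0)->E->(0,1) | ant1:(1,3)->N->(0,3) | ant2:(1,1)->N->(0,1)
  grid max=5 at (0,1)
Step 2: ant0:(0,1)->E->(0,2) | ant1:(0,3)->E->(0,4) | ant2:(0,1)->E->(0,2)
  grid max=4 at (0,1)
Step 3: ant0:(0,2)->W->(0,1) | ant1:(0,4)->S->(1,4) | ant2:(0,2)->W->(0,1)
  grid max=7 at (0,1)
Step 4: ant0:(0,1)->E->(0,2) | ant1:(1,4)->N->(0,4) | ant2:(0,1)->E->(0,2)
  grid max=6 at (0,1)
Step 5: ant0:(0,2)->W->(0,1) | ant1:(0,4)->S->(1,4) | ant2:(0,2)->W->(0,1)
  grid max=9 at (0,1)
Step 6: ant0:(0,1)->E->(0,2) | ant1:(1,4)->N->(0,4) | ant2:(0,1)->E->(0,2)
  grid max=8 at (0,1)
Final grid:
  0 8 7 0 1
  0 0 0 0 0
  0 0 0 0 0
  0 0 0 0 0
  0 0 0 0 0
Max pheromone 8 at (0,1)

Answer: (0,1)=8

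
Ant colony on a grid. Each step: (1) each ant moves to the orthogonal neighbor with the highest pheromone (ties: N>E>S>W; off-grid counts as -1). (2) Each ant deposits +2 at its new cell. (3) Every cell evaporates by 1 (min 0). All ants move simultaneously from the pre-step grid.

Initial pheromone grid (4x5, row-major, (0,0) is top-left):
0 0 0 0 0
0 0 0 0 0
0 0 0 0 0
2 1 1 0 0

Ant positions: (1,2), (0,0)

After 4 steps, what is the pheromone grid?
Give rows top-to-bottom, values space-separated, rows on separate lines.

After step 1: ants at (0,2),(0,1)
  0 1 1 0 0
  0 0 0 0 0
  0 0 0 0 0
  1 0 0 0 0
After step 2: ants at (0,1),(0,2)
  0 2 2 0 0
  0 0 0 0 0
  0 0 0 0 0
  0 0 0 0 0
After step 3: ants at (0,2),(0,1)
  0 3 3 0 0
  0 0 0 0 0
  0 0 0 0 0
  0 0 0 0 0
After step 4: ants at (0,1),(0,2)
  0 4 4 0 0
  0 0 0 0 0
  0 0 0 0 0
  0 0 0 0 0

0 4 4 0 0
0 0 0 0 0
0 0 0 0 0
0 0 0 0 0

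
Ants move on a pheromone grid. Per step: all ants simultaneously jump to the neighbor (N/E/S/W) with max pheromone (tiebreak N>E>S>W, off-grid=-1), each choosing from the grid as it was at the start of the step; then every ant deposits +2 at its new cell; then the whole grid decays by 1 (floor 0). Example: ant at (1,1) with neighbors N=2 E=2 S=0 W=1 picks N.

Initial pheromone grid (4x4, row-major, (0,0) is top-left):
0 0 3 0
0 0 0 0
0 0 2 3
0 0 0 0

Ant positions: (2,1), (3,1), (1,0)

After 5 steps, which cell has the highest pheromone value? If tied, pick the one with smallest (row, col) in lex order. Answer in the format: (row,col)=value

Answer: (2,2)=7

Derivation:
Step 1: ant0:(2,1)->E->(2,2) | ant1:(3,1)->N->(2,1) | ant2:(1,0)->N->(0,0)
  grid max=3 at (2,2)
Step 2: ant0:(2,2)->E->(2,3) | ant1:(2,1)->E->(2,2) | ant2:(0,0)->E->(0,1)
  grid max=4 at (2,2)
Step 3: ant0:(2,3)->W->(2,2) | ant1:(2,2)->E->(2,3) | ant2:(0,1)->E->(0,2)
  grid max=5 at (2,2)
Step 4: ant0:(2,2)->E->(2,3) | ant1:(2,3)->W->(2,2) | ant2:(0,2)->E->(0,3)
  grid max=6 at (2,2)
Step 5: ant0:(2,3)->W->(2,2) | ant1:(2,2)->E->(2,3) | ant2:(0,3)->W->(0,2)
  grid max=7 at (2,2)
Final grid:
  0 0 2 0
  0 0 0 0
  0 0 7 6
  0 0 0 0
Max pheromone 7 at (2,2)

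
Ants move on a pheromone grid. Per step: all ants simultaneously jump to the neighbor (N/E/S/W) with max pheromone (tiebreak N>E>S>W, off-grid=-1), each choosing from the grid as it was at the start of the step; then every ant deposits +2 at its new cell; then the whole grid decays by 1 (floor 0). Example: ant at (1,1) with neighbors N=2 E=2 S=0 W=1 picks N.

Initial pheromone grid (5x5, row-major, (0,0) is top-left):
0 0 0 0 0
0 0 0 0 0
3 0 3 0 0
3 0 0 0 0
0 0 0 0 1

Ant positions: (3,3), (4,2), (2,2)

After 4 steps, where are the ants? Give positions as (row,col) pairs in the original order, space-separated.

Step 1: ant0:(3,3)->N->(2,3) | ant1:(4,2)->N->(3,2) | ant2:(2,2)->N->(1,2)
  grid max=2 at (2,0)
Step 2: ant0:(2,3)->W->(2,2) | ant1:(3,2)->N->(2,2) | ant2:(1,2)->S->(2,2)
  grid max=7 at (2,2)
Step 3: ant0:(2,2)->N->(1,2) | ant1:(2,2)->N->(1,2) | ant2:(2,2)->N->(1,2)
  grid max=6 at (2,2)
Step 4: ant0:(1,2)->S->(2,2) | ant1:(1,2)->S->(2,2) | ant2:(1,2)->S->(2,2)
  grid max=11 at (2,2)

(2,2) (2,2) (2,2)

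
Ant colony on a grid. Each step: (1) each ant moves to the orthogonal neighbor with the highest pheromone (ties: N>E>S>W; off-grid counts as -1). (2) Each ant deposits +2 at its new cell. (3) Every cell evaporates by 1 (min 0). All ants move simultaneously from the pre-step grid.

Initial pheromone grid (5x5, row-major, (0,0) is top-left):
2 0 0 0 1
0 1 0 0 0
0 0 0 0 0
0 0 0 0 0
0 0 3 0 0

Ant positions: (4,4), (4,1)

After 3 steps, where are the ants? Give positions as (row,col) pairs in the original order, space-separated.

Step 1: ant0:(4,4)->N->(3,4) | ant1:(4,1)->E->(4,2)
  grid max=4 at (4,2)
Step 2: ant0:(3,4)->N->(2,4) | ant1:(4,2)->N->(3,2)
  grid max=3 at (4,2)
Step 3: ant0:(2,4)->N->(1,4) | ant1:(3,2)->S->(4,2)
  grid max=4 at (4,2)

(1,4) (4,2)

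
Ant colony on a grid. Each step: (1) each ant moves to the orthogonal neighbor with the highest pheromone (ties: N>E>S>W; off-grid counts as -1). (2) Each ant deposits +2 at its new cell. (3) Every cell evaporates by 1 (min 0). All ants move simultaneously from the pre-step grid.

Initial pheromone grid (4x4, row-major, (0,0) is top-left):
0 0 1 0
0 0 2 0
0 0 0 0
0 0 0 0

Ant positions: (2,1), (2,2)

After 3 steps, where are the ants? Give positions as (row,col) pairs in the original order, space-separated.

Step 1: ant0:(2,1)->N->(1,1) | ant1:(2,2)->N->(1,2)
  grid max=3 at (1,2)
Step 2: ant0:(1,1)->E->(1,2) | ant1:(1,2)->W->(1,1)
  grid max=4 at (1,2)
Step 3: ant0:(1,2)->W->(1,1) | ant1:(1,1)->E->(1,2)
  grid max=5 at (1,2)

(1,1) (1,2)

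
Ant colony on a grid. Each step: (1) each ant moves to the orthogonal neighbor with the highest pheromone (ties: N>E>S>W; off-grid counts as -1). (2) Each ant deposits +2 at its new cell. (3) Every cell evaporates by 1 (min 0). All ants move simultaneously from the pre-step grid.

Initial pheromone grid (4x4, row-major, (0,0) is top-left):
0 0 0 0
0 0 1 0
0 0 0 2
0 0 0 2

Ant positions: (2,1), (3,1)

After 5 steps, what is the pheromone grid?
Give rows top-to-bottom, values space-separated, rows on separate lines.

After step 1: ants at (1,1),(2,1)
  0 0 0 0
  0 1 0 0
  0 1 0 1
  0 0 0 1
After step 2: ants at (2,1),(1,1)
  0 0 0 0
  0 2 0 0
  0 2 0 0
  0 0 0 0
After step 3: ants at (1,1),(2,1)
  0 0 0 0
  0 3 0 0
  0 3 0 0
  0 0 0 0
After step 4: ants at (2,1),(1,1)
  0 0 0 0
  0 4 0 0
  0 4 0 0
  0 0 0 0
After step 5: ants at (1,1),(2,1)
  0 0 0 0
  0 5 0 0
  0 5 0 0
  0 0 0 0

0 0 0 0
0 5 0 0
0 5 0 0
0 0 0 0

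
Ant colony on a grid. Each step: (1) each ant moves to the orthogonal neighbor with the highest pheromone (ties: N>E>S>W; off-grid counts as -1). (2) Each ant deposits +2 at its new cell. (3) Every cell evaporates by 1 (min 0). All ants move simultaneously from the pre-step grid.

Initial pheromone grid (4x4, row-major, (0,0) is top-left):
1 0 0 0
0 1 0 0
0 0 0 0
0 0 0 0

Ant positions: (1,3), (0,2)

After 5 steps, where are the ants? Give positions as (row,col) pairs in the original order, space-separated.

Step 1: ant0:(1,3)->N->(0,3) | ant1:(0,2)->E->(0,3)
  grid max=3 at (0,3)
Step 2: ant0:(0,3)->S->(1,3) | ant1:(0,3)->S->(1,3)
  grid max=3 at (1,3)
Step 3: ant0:(1,3)->N->(0,3) | ant1:(1,3)->N->(0,3)
  grid max=5 at (0,3)
Step 4: ant0:(0,3)->S->(1,3) | ant1:(0,3)->S->(1,3)
  grid max=5 at (1,3)
Step 5: ant0:(1,3)->N->(0,3) | ant1:(1,3)->N->(0,3)
  grid max=7 at (0,3)

(0,3) (0,3)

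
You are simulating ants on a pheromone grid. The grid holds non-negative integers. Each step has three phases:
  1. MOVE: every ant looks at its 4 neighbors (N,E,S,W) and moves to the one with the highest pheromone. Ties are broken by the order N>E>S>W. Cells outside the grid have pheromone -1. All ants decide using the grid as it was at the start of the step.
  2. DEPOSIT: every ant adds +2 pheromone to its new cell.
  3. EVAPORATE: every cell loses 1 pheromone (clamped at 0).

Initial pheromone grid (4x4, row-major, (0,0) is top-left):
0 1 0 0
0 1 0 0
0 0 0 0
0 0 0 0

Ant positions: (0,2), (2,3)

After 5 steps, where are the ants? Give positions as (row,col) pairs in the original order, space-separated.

Step 1: ant0:(0,2)->W->(0,1) | ant1:(2,3)->N->(1,3)
  grid max=2 at (0,1)
Step 2: ant0:(0,1)->E->(0,2) | ant1:(1,3)->N->(0,3)
  grid max=1 at (0,1)
Step 3: ant0:(0,2)->E->(0,3) | ant1:(0,3)->W->(0,2)
  grid max=2 at (0,2)
Step 4: ant0:(0,3)->W->(0,2) | ant1:(0,2)->E->(0,3)
  grid max=3 at (0,2)
Step 5: ant0:(0,2)->E->(0,3) | ant1:(0,3)->W->(0,2)
  grid max=4 at (0,2)

(0,3) (0,2)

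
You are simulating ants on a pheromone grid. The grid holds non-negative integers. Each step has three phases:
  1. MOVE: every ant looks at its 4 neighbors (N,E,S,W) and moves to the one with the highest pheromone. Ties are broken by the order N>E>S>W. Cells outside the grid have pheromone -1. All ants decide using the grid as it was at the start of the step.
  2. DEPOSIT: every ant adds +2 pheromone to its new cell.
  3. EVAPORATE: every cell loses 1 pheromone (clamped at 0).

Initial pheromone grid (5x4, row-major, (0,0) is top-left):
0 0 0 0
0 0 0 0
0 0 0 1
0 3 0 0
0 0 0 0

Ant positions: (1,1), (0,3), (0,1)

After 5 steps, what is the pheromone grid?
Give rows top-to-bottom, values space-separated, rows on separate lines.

After step 1: ants at (0,1),(1,3),(0,2)
  0 1 1 0
  0 0 0 1
  0 0 0 0
  0 2 0 0
  0 0 0 0
After step 2: ants at (0,2),(0,3),(0,1)
  0 2 2 1
  0 0 0 0
  0 0 0 0
  0 1 0 0
  0 0 0 0
After step 3: ants at (0,1),(0,2),(0,2)
  0 3 5 0
  0 0 0 0
  0 0 0 0
  0 0 0 0
  0 0 0 0
After step 4: ants at (0,2),(0,1),(0,1)
  0 6 6 0
  0 0 0 0
  0 0 0 0
  0 0 0 0
  0 0 0 0
After step 5: ants at (0,1),(0,2),(0,2)
  0 7 9 0
  0 0 0 0
  0 0 0 0
  0 0 0 0
  0 0 0 0

0 7 9 0
0 0 0 0
0 0 0 0
0 0 0 0
0 0 0 0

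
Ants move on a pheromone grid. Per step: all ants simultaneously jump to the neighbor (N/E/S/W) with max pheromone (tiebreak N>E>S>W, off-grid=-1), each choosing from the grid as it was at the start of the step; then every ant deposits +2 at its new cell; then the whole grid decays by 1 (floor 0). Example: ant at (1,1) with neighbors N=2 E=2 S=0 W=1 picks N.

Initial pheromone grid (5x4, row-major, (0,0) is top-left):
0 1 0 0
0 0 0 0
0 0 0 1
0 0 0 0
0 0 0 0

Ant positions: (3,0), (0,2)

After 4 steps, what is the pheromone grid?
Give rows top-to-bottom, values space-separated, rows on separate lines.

After step 1: ants at (2,0),(0,1)
  0 2 0 0
  0 0 0 0
  1 0 0 0
  0 0 0 0
  0 0 0 0
After step 2: ants at (1,0),(0,2)
  0 1 1 0
  1 0 0 0
  0 0 0 0
  0 0 0 0
  0 0 0 0
After step 3: ants at (0,0),(0,1)
  1 2 0 0
  0 0 0 0
  0 0 0 0
  0 0 0 0
  0 0 0 0
After step 4: ants at (0,1),(0,0)
  2 3 0 0
  0 0 0 0
  0 0 0 0
  0 0 0 0
  0 0 0 0

2 3 0 0
0 0 0 0
0 0 0 0
0 0 0 0
0 0 0 0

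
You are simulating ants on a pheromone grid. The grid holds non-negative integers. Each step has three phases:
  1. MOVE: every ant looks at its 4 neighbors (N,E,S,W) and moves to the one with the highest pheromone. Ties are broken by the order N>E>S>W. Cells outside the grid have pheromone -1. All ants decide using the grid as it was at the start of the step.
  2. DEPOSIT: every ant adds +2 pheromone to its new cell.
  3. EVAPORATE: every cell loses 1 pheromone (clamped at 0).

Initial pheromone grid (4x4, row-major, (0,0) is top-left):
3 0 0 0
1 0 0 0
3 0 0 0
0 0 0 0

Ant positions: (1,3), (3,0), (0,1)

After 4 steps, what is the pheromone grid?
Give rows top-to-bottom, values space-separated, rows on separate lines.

After step 1: ants at (0,3),(2,0),(0,0)
  4 0 0 1
  0 0 0 0
  4 0 0 0
  0 0 0 0
After step 2: ants at (1,3),(1,0),(0,1)
  3 1 0 0
  1 0 0 1
  3 0 0 0
  0 0 0 0
After step 3: ants at (0,3),(0,0),(0,0)
  6 0 0 1
  0 0 0 0
  2 0 0 0
  0 0 0 0
After step 4: ants at (1,3),(0,1),(0,1)
  5 3 0 0
  0 0 0 1
  1 0 0 0
  0 0 0 0

5 3 0 0
0 0 0 1
1 0 0 0
0 0 0 0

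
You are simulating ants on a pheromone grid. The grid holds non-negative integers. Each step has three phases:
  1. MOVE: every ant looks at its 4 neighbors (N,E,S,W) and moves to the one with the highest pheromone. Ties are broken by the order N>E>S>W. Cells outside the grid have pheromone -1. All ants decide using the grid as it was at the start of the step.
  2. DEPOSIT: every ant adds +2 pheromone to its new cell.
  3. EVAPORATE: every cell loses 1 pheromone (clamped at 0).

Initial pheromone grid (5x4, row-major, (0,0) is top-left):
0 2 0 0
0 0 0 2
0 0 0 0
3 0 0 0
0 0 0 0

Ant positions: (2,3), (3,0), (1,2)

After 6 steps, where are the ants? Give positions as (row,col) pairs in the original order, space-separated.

Step 1: ant0:(2,3)->N->(1,3) | ant1:(3,0)->N->(2,0) | ant2:(1,2)->E->(1,3)
  grid max=5 at (1,3)
Step 2: ant0:(1,3)->N->(0,3) | ant1:(2,0)->S->(3,0) | ant2:(1,3)->N->(0,3)
  grid max=4 at (1,3)
Step 3: ant0:(0,3)->S->(1,3) | ant1:(3,0)->N->(2,0) | ant2:(0,3)->S->(1,3)
  grid max=7 at (1,3)
Step 4: ant0:(1,3)->N->(0,3) | ant1:(2,0)->S->(3,0) | ant2:(1,3)->N->(0,3)
  grid max=6 at (1,3)
Step 5: ant0:(0,3)->S->(1,3) | ant1:(3,0)->N->(2,0) | ant2:(0,3)->S->(1,3)
  grid max=9 at (1,3)
Step 6: ant0:(1,3)->N->(0,3) | ant1:(2,0)->S->(3,0) | ant2:(1,3)->N->(0,3)
  grid max=8 at (1,3)

(0,3) (3,0) (0,3)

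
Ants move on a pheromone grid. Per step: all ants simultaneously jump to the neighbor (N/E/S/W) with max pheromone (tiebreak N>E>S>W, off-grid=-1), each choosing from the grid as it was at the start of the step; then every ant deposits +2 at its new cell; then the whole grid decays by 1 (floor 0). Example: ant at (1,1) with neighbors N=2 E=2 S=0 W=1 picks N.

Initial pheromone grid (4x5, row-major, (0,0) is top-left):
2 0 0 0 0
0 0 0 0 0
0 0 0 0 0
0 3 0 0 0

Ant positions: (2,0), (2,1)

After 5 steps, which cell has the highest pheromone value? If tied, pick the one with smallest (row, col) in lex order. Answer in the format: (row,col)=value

Answer: (3,1)=4

Derivation:
Step 1: ant0:(2,0)->N->(1,0) | ant1:(2,1)->S->(3,1)
  grid max=4 at (3,1)
Step 2: ant0:(1,0)->N->(0,0) | ant1:(3,1)->N->(2,1)
  grid max=3 at (3,1)
Step 3: ant0:(0,0)->E->(0,1) | ant1:(2,1)->S->(3,1)
  grid max=4 at (3,1)
Step 4: ant0:(0,1)->W->(0,0) | ant1:(3,1)->N->(2,1)
  grid max=3 at (3,1)
Step 5: ant0:(0,0)->E->(0,1) | ant1:(2,1)->S->(3,1)
  grid max=4 at (3,1)
Final grid:
  1 1 0 0 0
  0 0 0 0 0
  0 0 0 0 0
  0 4 0 0 0
Max pheromone 4 at (3,1)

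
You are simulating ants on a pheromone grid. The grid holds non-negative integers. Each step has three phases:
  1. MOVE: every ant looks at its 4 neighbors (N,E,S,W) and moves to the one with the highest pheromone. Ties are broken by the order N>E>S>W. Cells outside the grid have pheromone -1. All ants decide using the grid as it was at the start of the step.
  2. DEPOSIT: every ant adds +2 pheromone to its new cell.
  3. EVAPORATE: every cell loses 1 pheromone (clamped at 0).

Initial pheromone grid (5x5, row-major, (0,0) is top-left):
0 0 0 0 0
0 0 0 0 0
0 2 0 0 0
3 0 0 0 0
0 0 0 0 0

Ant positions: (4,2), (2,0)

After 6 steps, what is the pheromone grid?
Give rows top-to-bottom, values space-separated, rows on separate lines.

After step 1: ants at (3,2),(3,0)
  0 0 0 0 0
  0 0 0 0 0
  0 1 0 0 0
  4 0 1 0 0
  0 0 0 0 0
After step 2: ants at (2,2),(2,0)
  0 0 0 0 0
  0 0 0 0 0
  1 0 1 0 0
  3 0 0 0 0
  0 0 0 0 0
After step 3: ants at (1,2),(3,0)
  0 0 0 0 0
  0 0 1 0 0
  0 0 0 0 0
  4 0 0 0 0
  0 0 0 0 0
After step 4: ants at (0,2),(2,0)
  0 0 1 0 0
  0 0 0 0 0
  1 0 0 0 0
  3 0 0 0 0
  0 0 0 0 0
After step 5: ants at (0,3),(3,0)
  0 0 0 1 0
  0 0 0 0 0
  0 0 0 0 0
  4 0 0 0 0
  0 0 0 0 0
After step 6: ants at (0,4),(2,0)
  0 0 0 0 1
  0 0 0 0 0
  1 0 0 0 0
  3 0 0 0 0
  0 0 0 0 0

0 0 0 0 1
0 0 0 0 0
1 0 0 0 0
3 0 0 0 0
0 0 0 0 0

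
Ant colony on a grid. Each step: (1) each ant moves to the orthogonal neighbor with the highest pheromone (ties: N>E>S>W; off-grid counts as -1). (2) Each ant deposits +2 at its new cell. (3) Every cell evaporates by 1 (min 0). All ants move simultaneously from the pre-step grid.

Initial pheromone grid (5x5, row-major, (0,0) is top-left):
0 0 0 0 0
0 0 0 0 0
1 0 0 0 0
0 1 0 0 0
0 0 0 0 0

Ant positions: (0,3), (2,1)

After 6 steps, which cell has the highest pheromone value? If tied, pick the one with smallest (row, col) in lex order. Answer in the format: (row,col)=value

Answer: (1,4)=1

Derivation:
Step 1: ant0:(0,3)->E->(0,4) | ant1:(2,1)->S->(3,1)
  grid max=2 at (3,1)
Step 2: ant0:(0,4)->S->(1,4) | ant1:(3,1)->N->(2,1)
  grid max=1 at (1,4)
Step 3: ant0:(1,4)->N->(0,4) | ant1:(2,1)->S->(3,1)
  grid max=2 at (3,1)
Step 4: ant0:(0,4)->S->(1,4) | ant1:(3,1)->N->(2,1)
  grid max=1 at (1,4)
Step 5: ant0:(1,4)->N->(0,4) | ant1:(2,1)->S->(3,1)
  grid max=2 at (3,1)
Step 6: ant0:(0,4)->S->(1,4) | ant1:(3,1)->N->(2,1)
  grid max=1 at (1,4)
Final grid:
  0 0 0 0 0
  0 0 0 0 1
  0 1 0 0 0
  0 1 0 0 0
  0 0 0 0 0
Max pheromone 1 at (1,4)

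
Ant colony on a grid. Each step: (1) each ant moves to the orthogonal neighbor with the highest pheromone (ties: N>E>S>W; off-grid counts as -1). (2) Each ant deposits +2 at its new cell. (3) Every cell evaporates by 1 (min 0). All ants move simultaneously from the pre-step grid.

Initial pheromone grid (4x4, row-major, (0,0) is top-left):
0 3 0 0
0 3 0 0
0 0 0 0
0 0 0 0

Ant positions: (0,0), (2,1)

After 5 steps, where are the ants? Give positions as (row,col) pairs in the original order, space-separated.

Step 1: ant0:(0,0)->E->(0,1) | ant1:(2,1)->N->(1,1)
  grid max=4 at (0,1)
Step 2: ant0:(0,1)->S->(1,1) | ant1:(1,1)->N->(0,1)
  grid max=5 at (0,1)
Step 3: ant0:(1,1)->N->(0,1) | ant1:(0,1)->S->(1,1)
  grid max=6 at (0,1)
Step 4: ant0:(0,1)->S->(1,1) | ant1:(1,1)->N->(0,1)
  grid max=7 at (0,1)
Step 5: ant0:(1,1)->N->(0,1) | ant1:(0,1)->S->(1,1)
  grid max=8 at (0,1)

(0,1) (1,1)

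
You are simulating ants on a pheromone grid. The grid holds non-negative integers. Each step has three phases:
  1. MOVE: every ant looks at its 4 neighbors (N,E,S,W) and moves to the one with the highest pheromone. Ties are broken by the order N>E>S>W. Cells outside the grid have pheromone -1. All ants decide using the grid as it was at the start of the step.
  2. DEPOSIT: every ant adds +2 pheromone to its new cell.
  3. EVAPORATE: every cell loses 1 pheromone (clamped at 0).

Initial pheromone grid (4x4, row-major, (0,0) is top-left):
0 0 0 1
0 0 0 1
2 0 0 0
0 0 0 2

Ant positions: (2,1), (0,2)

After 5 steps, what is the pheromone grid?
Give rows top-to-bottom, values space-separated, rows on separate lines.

After step 1: ants at (2,0),(0,3)
  0 0 0 2
  0 0 0 0
  3 0 0 0
  0 0 0 1
After step 2: ants at (1,0),(1,3)
  0 0 0 1
  1 0 0 1
  2 0 0 0
  0 0 0 0
After step 3: ants at (2,0),(0,3)
  0 0 0 2
  0 0 0 0
  3 0 0 0
  0 0 0 0
After step 4: ants at (1,0),(1,3)
  0 0 0 1
  1 0 0 1
  2 0 0 0
  0 0 0 0
After step 5: ants at (2,0),(0,3)
  0 0 0 2
  0 0 0 0
  3 0 0 0
  0 0 0 0

0 0 0 2
0 0 0 0
3 0 0 0
0 0 0 0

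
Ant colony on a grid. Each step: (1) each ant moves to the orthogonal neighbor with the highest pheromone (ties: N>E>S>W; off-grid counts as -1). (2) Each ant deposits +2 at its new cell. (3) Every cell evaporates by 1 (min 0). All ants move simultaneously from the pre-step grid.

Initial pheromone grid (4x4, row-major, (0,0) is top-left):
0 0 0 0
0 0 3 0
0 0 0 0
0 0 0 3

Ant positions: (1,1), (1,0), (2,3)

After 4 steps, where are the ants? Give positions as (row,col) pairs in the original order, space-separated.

Step 1: ant0:(1,1)->E->(1,2) | ant1:(1,0)->N->(0,0) | ant2:(2,3)->S->(3,3)
  grid max=4 at (1,2)
Step 2: ant0:(1,2)->N->(0,2) | ant1:(0,0)->E->(0,1) | ant2:(3,3)->N->(2,3)
  grid max=3 at (1,2)
Step 3: ant0:(0,2)->S->(1,2) | ant1:(0,1)->E->(0,2) | ant2:(2,3)->S->(3,3)
  grid max=4 at (1,2)
Step 4: ant0:(1,2)->N->(0,2) | ant1:(0,2)->S->(1,2) | ant2:(3,3)->N->(2,3)
  grid max=5 at (1,2)

(0,2) (1,2) (2,3)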